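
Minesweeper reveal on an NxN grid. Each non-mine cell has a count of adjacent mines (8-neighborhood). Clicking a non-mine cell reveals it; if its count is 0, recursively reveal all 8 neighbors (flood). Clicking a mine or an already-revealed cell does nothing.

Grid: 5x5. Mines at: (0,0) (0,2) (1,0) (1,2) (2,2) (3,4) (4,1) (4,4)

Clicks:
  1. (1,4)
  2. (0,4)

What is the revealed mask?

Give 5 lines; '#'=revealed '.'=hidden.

Click 1 (1,4) count=0: revealed 6 new [(0,3) (0,4) (1,3) (1,4) (2,3) (2,4)] -> total=6
Click 2 (0,4) count=0: revealed 0 new [(none)] -> total=6

Answer: ...##
...##
...##
.....
.....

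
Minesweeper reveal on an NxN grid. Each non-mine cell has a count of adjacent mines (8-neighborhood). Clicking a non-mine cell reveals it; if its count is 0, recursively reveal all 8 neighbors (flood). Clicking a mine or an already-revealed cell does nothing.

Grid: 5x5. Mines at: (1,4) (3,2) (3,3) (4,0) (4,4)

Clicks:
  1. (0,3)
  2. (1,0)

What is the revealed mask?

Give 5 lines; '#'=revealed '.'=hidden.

Answer: ####.
####.
####.
##...
.....

Derivation:
Click 1 (0,3) count=1: revealed 1 new [(0,3)] -> total=1
Click 2 (1,0) count=0: revealed 13 new [(0,0) (0,1) (0,2) (1,0) (1,1) (1,2) (1,3) (2,0) (2,1) (2,2) (2,3) (3,0) (3,1)] -> total=14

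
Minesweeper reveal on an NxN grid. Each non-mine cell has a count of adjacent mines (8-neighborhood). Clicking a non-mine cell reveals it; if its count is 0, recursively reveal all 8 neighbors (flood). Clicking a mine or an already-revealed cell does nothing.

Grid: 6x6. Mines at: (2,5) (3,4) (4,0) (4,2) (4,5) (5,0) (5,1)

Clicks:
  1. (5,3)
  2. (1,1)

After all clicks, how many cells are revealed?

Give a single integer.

Answer: 22

Derivation:
Click 1 (5,3) count=1: revealed 1 new [(5,3)] -> total=1
Click 2 (1,1) count=0: revealed 21 new [(0,0) (0,1) (0,2) (0,3) (0,4) (0,5) (1,0) (1,1) (1,2) (1,3) (1,4) (1,5) (2,0) (2,1) (2,2) (2,3) (2,4) (3,0) (3,1) (3,2) (3,3)] -> total=22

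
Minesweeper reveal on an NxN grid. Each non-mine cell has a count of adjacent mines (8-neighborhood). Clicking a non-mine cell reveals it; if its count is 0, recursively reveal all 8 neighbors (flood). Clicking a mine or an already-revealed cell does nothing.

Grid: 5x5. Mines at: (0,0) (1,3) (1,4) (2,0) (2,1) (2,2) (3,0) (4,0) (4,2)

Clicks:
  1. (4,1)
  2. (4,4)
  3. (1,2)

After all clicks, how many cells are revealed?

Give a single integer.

Answer: 8

Derivation:
Click 1 (4,1) count=3: revealed 1 new [(4,1)] -> total=1
Click 2 (4,4) count=0: revealed 6 new [(2,3) (2,4) (3,3) (3,4) (4,3) (4,4)] -> total=7
Click 3 (1,2) count=3: revealed 1 new [(1,2)] -> total=8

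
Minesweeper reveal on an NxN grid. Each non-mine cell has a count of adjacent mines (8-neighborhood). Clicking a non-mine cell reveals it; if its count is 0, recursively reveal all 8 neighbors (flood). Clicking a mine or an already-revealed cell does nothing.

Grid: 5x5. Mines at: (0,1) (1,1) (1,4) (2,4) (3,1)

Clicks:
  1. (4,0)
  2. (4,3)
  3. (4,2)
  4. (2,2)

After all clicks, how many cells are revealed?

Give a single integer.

Answer: 8

Derivation:
Click 1 (4,0) count=1: revealed 1 new [(4,0)] -> total=1
Click 2 (4,3) count=0: revealed 6 new [(3,2) (3,3) (3,4) (4,2) (4,3) (4,4)] -> total=7
Click 3 (4,2) count=1: revealed 0 new [(none)] -> total=7
Click 4 (2,2) count=2: revealed 1 new [(2,2)] -> total=8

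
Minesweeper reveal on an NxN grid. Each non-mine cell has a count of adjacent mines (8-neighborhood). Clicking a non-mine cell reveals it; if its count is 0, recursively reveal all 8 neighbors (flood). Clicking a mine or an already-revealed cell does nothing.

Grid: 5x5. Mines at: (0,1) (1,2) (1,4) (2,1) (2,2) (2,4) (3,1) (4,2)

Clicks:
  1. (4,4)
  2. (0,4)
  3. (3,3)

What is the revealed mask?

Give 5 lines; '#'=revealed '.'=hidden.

Click 1 (4,4) count=0: revealed 4 new [(3,3) (3,4) (4,3) (4,4)] -> total=4
Click 2 (0,4) count=1: revealed 1 new [(0,4)] -> total=5
Click 3 (3,3) count=3: revealed 0 new [(none)] -> total=5

Answer: ....#
.....
.....
...##
...##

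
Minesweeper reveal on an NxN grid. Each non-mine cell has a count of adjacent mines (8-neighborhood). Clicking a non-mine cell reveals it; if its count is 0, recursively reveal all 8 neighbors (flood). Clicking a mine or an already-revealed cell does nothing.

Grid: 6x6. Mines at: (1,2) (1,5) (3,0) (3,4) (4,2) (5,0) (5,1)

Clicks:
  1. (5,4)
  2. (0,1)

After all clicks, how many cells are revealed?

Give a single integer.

Answer: 7

Derivation:
Click 1 (5,4) count=0: revealed 6 new [(4,3) (4,4) (4,5) (5,3) (5,4) (5,5)] -> total=6
Click 2 (0,1) count=1: revealed 1 new [(0,1)] -> total=7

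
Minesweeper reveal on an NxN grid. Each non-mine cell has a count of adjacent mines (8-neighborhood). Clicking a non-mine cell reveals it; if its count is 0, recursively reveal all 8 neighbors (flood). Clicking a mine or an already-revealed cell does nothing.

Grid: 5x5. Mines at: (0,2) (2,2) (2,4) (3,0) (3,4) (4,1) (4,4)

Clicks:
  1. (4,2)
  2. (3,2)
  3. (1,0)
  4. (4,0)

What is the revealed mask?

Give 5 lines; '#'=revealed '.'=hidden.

Click 1 (4,2) count=1: revealed 1 new [(4,2)] -> total=1
Click 2 (3,2) count=2: revealed 1 new [(3,2)] -> total=2
Click 3 (1,0) count=0: revealed 6 new [(0,0) (0,1) (1,0) (1,1) (2,0) (2,1)] -> total=8
Click 4 (4,0) count=2: revealed 1 new [(4,0)] -> total=9

Answer: ##...
##...
##...
..#..
#.#..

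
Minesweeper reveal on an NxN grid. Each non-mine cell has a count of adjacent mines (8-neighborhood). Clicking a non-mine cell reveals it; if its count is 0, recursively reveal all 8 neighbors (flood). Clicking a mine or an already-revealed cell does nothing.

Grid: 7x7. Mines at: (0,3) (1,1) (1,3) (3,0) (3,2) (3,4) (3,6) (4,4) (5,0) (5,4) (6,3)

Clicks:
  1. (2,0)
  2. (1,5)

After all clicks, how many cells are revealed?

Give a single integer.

Click 1 (2,0) count=2: revealed 1 new [(2,0)] -> total=1
Click 2 (1,5) count=0: revealed 9 new [(0,4) (0,5) (0,6) (1,4) (1,5) (1,6) (2,4) (2,5) (2,6)] -> total=10

Answer: 10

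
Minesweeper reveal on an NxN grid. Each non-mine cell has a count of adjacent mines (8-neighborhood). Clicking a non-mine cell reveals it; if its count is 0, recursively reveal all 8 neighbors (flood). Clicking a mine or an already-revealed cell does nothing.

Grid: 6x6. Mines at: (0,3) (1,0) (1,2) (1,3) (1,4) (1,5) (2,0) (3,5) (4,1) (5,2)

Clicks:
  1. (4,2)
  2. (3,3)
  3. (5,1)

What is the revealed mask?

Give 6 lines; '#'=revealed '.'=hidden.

Answer: ......
......
..###.
..###.
..###.
.#....

Derivation:
Click 1 (4,2) count=2: revealed 1 new [(4,2)] -> total=1
Click 2 (3,3) count=0: revealed 8 new [(2,2) (2,3) (2,4) (3,2) (3,3) (3,4) (4,3) (4,4)] -> total=9
Click 3 (5,1) count=2: revealed 1 new [(5,1)] -> total=10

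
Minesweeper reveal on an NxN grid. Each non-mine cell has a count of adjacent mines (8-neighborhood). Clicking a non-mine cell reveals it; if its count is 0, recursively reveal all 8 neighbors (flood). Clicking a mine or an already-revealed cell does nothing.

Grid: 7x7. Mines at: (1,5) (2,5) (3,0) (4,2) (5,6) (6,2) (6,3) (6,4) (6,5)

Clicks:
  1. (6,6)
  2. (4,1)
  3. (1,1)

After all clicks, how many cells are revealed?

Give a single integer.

Click 1 (6,6) count=2: revealed 1 new [(6,6)] -> total=1
Click 2 (4,1) count=2: revealed 1 new [(4,1)] -> total=2
Click 3 (1,1) count=0: revealed 19 new [(0,0) (0,1) (0,2) (0,3) (0,4) (1,0) (1,1) (1,2) (1,3) (1,4) (2,0) (2,1) (2,2) (2,3) (2,4) (3,1) (3,2) (3,3) (3,4)] -> total=21

Answer: 21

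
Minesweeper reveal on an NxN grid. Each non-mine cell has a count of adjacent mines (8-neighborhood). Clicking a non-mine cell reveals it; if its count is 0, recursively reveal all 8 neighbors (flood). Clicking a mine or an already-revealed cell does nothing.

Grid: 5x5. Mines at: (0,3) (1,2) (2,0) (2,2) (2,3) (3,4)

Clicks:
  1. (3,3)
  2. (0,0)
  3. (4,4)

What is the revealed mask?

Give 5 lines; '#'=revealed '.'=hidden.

Click 1 (3,3) count=3: revealed 1 new [(3,3)] -> total=1
Click 2 (0,0) count=0: revealed 4 new [(0,0) (0,1) (1,0) (1,1)] -> total=5
Click 3 (4,4) count=1: revealed 1 new [(4,4)] -> total=6

Answer: ##...
##...
.....
...#.
....#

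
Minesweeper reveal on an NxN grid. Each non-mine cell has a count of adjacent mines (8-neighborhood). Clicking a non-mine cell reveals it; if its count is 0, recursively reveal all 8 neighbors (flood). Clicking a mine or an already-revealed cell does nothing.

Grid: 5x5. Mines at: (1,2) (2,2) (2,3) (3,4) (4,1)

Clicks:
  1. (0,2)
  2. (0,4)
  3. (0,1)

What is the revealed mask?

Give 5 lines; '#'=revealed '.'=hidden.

Click 1 (0,2) count=1: revealed 1 new [(0,2)] -> total=1
Click 2 (0,4) count=0: revealed 4 new [(0,3) (0,4) (1,3) (1,4)] -> total=5
Click 3 (0,1) count=1: revealed 1 new [(0,1)] -> total=6

Answer: .####
...##
.....
.....
.....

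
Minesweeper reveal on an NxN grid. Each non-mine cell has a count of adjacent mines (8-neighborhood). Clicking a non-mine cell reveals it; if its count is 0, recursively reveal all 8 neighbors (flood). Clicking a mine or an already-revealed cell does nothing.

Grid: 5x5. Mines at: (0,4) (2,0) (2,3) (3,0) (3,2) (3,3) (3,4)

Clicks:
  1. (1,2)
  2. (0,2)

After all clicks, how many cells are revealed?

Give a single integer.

Answer: 8

Derivation:
Click 1 (1,2) count=1: revealed 1 new [(1,2)] -> total=1
Click 2 (0,2) count=0: revealed 7 new [(0,0) (0,1) (0,2) (0,3) (1,0) (1,1) (1,3)] -> total=8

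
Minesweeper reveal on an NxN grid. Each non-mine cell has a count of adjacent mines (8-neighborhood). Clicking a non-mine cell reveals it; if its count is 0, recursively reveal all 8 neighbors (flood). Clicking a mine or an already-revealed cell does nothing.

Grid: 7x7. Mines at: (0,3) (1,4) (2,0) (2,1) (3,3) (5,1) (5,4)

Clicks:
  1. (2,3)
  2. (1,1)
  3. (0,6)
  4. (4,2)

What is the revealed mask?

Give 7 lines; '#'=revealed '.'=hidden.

Click 1 (2,3) count=2: revealed 1 new [(2,3)] -> total=1
Click 2 (1,1) count=2: revealed 1 new [(1,1)] -> total=2
Click 3 (0,6) count=0: revealed 17 new [(0,5) (0,6) (1,5) (1,6) (2,4) (2,5) (2,6) (3,4) (3,5) (3,6) (4,4) (4,5) (4,6) (5,5) (5,6) (6,5) (6,6)] -> total=19
Click 4 (4,2) count=2: revealed 1 new [(4,2)] -> total=20

Answer: .....##
.#...##
...####
....###
..#.###
.....##
.....##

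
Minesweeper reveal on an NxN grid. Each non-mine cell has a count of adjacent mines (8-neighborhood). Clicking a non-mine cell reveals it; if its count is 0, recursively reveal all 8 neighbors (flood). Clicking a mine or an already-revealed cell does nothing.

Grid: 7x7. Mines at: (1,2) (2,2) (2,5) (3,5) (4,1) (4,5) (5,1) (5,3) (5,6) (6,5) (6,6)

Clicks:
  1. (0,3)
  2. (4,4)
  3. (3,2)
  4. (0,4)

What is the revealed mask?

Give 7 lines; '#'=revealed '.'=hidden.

Click 1 (0,3) count=1: revealed 1 new [(0,3)] -> total=1
Click 2 (4,4) count=3: revealed 1 new [(4,4)] -> total=2
Click 3 (3,2) count=2: revealed 1 new [(3,2)] -> total=3
Click 4 (0,4) count=0: revealed 7 new [(0,4) (0,5) (0,6) (1,3) (1,4) (1,5) (1,6)] -> total=10

Answer: ...####
...####
.......
..#....
....#..
.......
.......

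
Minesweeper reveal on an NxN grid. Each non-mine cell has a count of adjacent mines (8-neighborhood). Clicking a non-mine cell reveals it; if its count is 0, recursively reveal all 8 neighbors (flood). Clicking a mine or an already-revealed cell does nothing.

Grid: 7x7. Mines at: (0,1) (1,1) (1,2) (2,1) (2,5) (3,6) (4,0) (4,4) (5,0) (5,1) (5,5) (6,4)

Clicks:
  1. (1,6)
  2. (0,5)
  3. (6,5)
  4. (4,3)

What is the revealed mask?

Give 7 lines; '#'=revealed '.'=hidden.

Answer: ...####
...####
.......
.......
...#...
.......
.....#.

Derivation:
Click 1 (1,6) count=1: revealed 1 new [(1,6)] -> total=1
Click 2 (0,5) count=0: revealed 7 new [(0,3) (0,4) (0,5) (0,6) (1,3) (1,4) (1,5)] -> total=8
Click 3 (6,5) count=2: revealed 1 new [(6,5)] -> total=9
Click 4 (4,3) count=1: revealed 1 new [(4,3)] -> total=10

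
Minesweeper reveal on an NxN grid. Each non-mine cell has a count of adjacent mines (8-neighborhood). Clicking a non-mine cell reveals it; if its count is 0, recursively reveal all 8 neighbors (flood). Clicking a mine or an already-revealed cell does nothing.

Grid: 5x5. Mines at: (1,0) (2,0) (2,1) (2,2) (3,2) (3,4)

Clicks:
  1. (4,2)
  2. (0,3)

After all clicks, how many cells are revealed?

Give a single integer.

Click 1 (4,2) count=1: revealed 1 new [(4,2)] -> total=1
Click 2 (0,3) count=0: revealed 10 new [(0,1) (0,2) (0,3) (0,4) (1,1) (1,2) (1,3) (1,4) (2,3) (2,4)] -> total=11

Answer: 11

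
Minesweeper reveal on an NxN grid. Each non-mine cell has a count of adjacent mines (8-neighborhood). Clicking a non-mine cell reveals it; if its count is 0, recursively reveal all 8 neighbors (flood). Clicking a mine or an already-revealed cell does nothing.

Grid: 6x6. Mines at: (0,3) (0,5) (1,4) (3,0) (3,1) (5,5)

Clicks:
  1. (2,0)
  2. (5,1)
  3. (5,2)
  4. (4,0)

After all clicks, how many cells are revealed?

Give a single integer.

Click 1 (2,0) count=2: revealed 1 new [(2,0)] -> total=1
Click 2 (5,1) count=0: revealed 19 new [(2,2) (2,3) (2,4) (2,5) (3,2) (3,3) (3,4) (3,5) (4,0) (4,1) (4,2) (4,3) (4,4) (4,5) (5,0) (5,1) (5,2) (5,3) (5,4)] -> total=20
Click 3 (5,2) count=0: revealed 0 new [(none)] -> total=20
Click 4 (4,0) count=2: revealed 0 new [(none)] -> total=20

Answer: 20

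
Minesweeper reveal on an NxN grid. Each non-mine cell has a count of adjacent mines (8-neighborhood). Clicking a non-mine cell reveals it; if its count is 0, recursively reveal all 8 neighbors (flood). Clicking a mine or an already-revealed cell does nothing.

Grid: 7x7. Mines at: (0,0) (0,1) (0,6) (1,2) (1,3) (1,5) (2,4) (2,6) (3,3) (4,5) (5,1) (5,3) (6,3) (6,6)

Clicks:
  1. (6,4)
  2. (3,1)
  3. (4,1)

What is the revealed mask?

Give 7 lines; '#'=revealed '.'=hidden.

Click 1 (6,4) count=2: revealed 1 new [(6,4)] -> total=1
Click 2 (3,1) count=0: revealed 11 new [(1,0) (1,1) (2,0) (2,1) (2,2) (3,0) (3,1) (3,2) (4,0) (4,1) (4,2)] -> total=12
Click 3 (4,1) count=1: revealed 0 new [(none)] -> total=12

Answer: .......
##.....
###....
###....
###....
.......
....#..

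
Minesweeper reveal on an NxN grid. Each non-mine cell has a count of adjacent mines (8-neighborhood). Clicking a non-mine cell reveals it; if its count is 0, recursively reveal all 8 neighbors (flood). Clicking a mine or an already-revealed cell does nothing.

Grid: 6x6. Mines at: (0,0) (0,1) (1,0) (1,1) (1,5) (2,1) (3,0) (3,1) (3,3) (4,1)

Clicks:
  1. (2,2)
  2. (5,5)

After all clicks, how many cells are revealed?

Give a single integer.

Click 1 (2,2) count=4: revealed 1 new [(2,2)] -> total=1
Click 2 (5,5) count=0: revealed 12 new [(2,4) (2,5) (3,4) (3,5) (4,2) (4,3) (4,4) (4,5) (5,2) (5,3) (5,4) (5,5)] -> total=13

Answer: 13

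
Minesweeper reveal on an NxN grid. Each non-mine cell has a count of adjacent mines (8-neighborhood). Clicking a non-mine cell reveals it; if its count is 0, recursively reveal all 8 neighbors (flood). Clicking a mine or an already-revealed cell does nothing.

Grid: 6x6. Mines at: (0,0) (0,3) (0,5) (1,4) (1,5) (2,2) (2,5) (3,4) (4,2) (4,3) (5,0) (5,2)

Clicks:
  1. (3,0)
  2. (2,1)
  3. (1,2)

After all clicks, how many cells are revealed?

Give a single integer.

Click 1 (3,0) count=0: revealed 8 new [(1,0) (1,1) (2,0) (2,1) (3,0) (3,1) (4,0) (4,1)] -> total=8
Click 2 (2,1) count=1: revealed 0 new [(none)] -> total=8
Click 3 (1,2) count=2: revealed 1 new [(1,2)] -> total=9

Answer: 9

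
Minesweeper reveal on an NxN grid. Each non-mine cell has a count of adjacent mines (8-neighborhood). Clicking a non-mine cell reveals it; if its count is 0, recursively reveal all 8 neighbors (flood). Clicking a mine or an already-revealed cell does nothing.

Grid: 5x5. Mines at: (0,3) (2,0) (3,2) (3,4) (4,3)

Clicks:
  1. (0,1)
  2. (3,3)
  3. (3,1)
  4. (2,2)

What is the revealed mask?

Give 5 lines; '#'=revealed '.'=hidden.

Click 1 (0,1) count=0: revealed 6 new [(0,0) (0,1) (0,2) (1,0) (1,1) (1,2)] -> total=6
Click 2 (3,3) count=3: revealed 1 new [(3,3)] -> total=7
Click 3 (3,1) count=2: revealed 1 new [(3,1)] -> total=8
Click 4 (2,2) count=1: revealed 1 new [(2,2)] -> total=9

Answer: ###..
###..
..#..
.#.#.
.....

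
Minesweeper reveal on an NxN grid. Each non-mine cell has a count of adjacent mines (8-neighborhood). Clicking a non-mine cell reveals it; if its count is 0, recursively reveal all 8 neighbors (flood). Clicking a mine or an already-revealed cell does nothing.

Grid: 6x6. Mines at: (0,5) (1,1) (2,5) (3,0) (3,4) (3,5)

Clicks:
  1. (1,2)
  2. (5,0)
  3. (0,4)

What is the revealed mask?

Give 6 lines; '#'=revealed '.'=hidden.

Answer: ....#.
..#...
.###..
.###..
######
######

Derivation:
Click 1 (1,2) count=1: revealed 1 new [(1,2)] -> total=1
Click 2 (5,0) count=0: revealed 18 new [(2,1) (2,2) (2,3) (3,1) (3,2) (3,3) (4,0) (4,1) (4,2) (4,3) (4,4) (4,5) (5,0) (5,1) (5,2) (5,3) (5,4) (5,5)] -> total=19
Click 3 (0,4) count=1: revealed 1 new [(0,4)] -> total=20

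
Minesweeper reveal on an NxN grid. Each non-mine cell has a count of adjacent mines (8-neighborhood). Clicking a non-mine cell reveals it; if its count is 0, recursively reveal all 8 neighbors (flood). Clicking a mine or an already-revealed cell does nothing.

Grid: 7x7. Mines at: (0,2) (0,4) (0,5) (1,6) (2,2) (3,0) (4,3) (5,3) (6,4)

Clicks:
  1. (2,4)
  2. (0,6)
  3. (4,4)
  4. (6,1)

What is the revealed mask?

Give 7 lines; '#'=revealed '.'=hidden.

Click 1 (2,4) count=0: revealed 19 new [(1,3) (1,4) (1,5) (2,3) (2,4) (2,5) (2,6) (3,3) (3,4) (3,5) (3,6) (4,4) (4,5) (4,6) (5,4) (5,5) (5,6) (6,5) (6,6)] -> total=19
Click 2 (0,6) count=2: revealed 1 new [(0,6)] -> total=20
Click 3 (4,4) count=2: revealed 0 new [(none)] -> total=20
Click 4 (6,1) count=0: revealed 9 new [(4,0) (4,1) (4,2) (5,0) (5,1) (5,2) (6,0) (6,1) (6,2)] -> total=29

Answer: ......#
...###.
...####
...####
###.###
###.###
###..##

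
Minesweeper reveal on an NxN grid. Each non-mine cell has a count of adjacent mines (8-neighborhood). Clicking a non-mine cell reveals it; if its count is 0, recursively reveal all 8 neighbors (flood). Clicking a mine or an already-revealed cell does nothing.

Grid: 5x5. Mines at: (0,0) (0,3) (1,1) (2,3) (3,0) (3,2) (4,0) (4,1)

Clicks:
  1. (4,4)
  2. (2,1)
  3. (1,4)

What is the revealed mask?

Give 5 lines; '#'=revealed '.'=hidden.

Answer: .....
....#
.#...
...##
...##

Derivation:
Click 1 (4,4) count=0: revealed 4 new [(3,3) (3,4) (4,3) (4,4)] -> total=4
Click 2 (2,1) count=3: revealed 1 new [(2,1)] -> total=5
Click 3 (1,4) count=2: revealed 1 new [(1,4)] -> total=6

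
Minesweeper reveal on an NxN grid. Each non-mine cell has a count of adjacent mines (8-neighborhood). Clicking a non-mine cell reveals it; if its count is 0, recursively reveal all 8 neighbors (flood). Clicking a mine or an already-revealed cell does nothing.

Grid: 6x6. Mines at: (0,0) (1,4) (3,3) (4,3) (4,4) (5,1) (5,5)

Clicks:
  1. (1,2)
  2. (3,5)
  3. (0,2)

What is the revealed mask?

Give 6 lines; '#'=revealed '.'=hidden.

Click 1 (1,2) count=0: revealed 17 new [(0,1) (0,2) (0,3) (1,0) (1,1) (1,2) (1,3) (2,0) (2,1) (2,2) (2,3) (3,0) (3,1) (3,2) (4,0) (4,1) (4,2)] -> total=17
Click 2 (3,5) count=1: revealed 1 new [(3,5)] -> total=18
Click 3 (0,2) count=0: revealed 0 new [(none)] -> total=18

Answer: .###..
####..
####..
###..#
###...
......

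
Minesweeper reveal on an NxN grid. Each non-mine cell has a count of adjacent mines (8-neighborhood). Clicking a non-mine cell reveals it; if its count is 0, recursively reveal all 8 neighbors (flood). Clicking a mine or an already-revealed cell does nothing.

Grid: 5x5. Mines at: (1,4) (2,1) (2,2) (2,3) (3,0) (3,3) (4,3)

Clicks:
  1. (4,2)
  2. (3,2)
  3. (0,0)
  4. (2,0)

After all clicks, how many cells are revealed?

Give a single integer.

Answer: 11

Derivation:
Click 1 (4,2) count=2: revealed 1 new [(4,2)] -> total=1
Click 2 (3,2) count=5: revealed 1 new [(3,2)] -> total=2
Click 3 (0,0) count=0: revealed 8 new [(0,0) (0,1) (0,2) (0,3) (1,0) (1,1) (1,2) (1,3)] -> total=10
Click 4 (2,0) count=2: revealed 1 new [(2,0)] -> total=11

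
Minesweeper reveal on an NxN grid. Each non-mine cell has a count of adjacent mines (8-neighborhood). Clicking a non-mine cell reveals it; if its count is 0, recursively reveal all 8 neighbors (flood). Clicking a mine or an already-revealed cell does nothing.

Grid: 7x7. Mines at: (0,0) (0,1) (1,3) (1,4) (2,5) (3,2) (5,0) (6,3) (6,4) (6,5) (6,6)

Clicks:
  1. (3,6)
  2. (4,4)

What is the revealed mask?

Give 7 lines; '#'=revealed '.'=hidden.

Answer: .......
.......
.......
...####
...####
...####
.......

Derivation:
Click 1 (3,6) count=1: revealed 1 new [(3,6)] -> total=1
Click 2 (4,4) count=0: revealed 11 new [(3,3) (3,4) (3,5) (4,3) (4,4) (4,5) (4,6) (5,3) (5,4) (5,5) (5,6)] -> total=12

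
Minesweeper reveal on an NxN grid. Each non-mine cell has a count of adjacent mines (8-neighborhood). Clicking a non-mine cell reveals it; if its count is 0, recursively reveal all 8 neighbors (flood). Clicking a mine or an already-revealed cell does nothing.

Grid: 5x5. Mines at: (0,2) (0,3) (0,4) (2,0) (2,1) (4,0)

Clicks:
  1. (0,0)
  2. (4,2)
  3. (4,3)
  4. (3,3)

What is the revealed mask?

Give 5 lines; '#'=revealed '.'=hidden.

Click 1 (0,0) count=0: revealed 4 new [(0,0) (0,1) (1,0) (1,1)] -> total=4
Click 2 (4,2) count=0: revealed 14 new [(1,2) (1,3) (1,4) (2,2) (2,3) (2,4) (3,1) (3,2) (3,3) (3,4) (4,1) (4,2) (4,3) (4,4)] -> total=18
Click 3 (4,3) count=0: revealed 0 new [(none)] -> total=18
Click 4 (3,3) count=0: revealed 0 new [(none)] -> total=18

Answer: ##...
#####
..###
.####
.####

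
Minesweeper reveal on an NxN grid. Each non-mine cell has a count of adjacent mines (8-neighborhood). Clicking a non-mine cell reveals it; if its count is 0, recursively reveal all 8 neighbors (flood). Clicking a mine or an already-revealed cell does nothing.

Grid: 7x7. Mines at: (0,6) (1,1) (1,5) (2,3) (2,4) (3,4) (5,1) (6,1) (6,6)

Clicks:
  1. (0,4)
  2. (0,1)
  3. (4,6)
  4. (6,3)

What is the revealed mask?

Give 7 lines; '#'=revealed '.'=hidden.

Click 1 (0,4) count=1: revealed 1 new [(0,4)] -> total=1
Click 2 (0,1) count=1: revealed 1 new [(0,1)] -> total=2
Click 3 (4,6) count=0: revealed 8 new [(2,5) (2,6) (3,5) (3,6) (4,5) (4,6) (5,5) (5,6)] -> total=10
Click 4 (6,3) count=0: revealed 10 new [(4,2) (4,3) (4,4) (5,2) (5,3) (5,4) (6,2) (6,3) (6,4) (6,5)] -> total=20

Answer: .#..#..
.......
.....##
.....##
..#####
..#####
..####.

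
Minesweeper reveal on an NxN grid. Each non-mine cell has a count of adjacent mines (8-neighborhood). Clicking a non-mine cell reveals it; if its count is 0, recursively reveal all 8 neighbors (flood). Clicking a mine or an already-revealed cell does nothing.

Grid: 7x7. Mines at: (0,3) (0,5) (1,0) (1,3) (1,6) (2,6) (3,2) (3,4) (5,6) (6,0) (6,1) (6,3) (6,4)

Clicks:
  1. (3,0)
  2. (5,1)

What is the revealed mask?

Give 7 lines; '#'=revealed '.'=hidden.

Answer: .......
.......
##.....
##.....
##.....
##.....
.......

Derivation:
Click 1 (3,0) count=0: revealed 8 new [(2,0) (2,1) (3,0) (3,1) (4,0) (4,1) (5,0) (5,1)] -> total=8
Click 2 (5,1) count=2: revealed 0 new [(none)] -> total=8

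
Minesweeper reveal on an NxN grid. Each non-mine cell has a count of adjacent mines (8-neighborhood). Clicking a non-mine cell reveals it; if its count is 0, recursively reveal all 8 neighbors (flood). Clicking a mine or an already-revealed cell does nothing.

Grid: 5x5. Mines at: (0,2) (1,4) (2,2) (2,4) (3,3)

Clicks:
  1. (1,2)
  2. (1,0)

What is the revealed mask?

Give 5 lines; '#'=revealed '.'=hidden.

Answer: ##...
###..
##...
###..
###..

Derivation:
Click 1 (1,2) count=2: revealed 1 new [(1,2)] -> total=1
Click 2 (1,0) count=0: revealed 12 new [(0,0) (0,1) (1,0) (1,1) (2,0) (2,1) (3,0) (3,1) (3,2) (4,0) (4,1) (4,2)] -> total=13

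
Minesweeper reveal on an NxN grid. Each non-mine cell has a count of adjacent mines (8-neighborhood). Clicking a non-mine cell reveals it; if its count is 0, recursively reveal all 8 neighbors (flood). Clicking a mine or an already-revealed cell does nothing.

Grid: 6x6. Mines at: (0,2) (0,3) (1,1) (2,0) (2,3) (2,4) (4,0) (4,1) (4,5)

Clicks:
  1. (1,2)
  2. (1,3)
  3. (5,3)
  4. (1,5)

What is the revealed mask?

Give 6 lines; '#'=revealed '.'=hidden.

Answer: ......
..##.#
......
..###.
..###.
..###.

Derivation:
Click 1 (1,2) count=4: revealed 1 new [(1,2)] -> total=1
Click 2 (1,3) count=4: revealed 1 new [(1,3)] -> total=2
Click 3 (5,3) count=0: revealed 9 new [(3,2) (3,3) (3,4) (4,2) (4,3) (4,4) (5,2) (5,3) (5,4)] -> total=11
Click 4 (1,5) count=1: revealed 1 new [(1,5)] -> total=12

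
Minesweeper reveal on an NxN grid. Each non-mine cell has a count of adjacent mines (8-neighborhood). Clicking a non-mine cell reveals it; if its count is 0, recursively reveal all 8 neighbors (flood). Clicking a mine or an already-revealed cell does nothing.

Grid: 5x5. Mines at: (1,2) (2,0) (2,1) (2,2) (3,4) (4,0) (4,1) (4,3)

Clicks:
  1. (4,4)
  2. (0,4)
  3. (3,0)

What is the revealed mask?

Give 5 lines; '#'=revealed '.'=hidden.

Click 1 (4,4) count=2: revealed 1 new [(4,4)] -> total=1
Click 2 (0,4) count=0: revealed 6 new [(0,3) (0,4) (1,3) (1,4) (2,3) (2,4)] -> total=7
Click 3 (3,0) count=4: revealed 1 new [(3,0)] -> total=8

Answer: ...##
...##
...##
#....
....#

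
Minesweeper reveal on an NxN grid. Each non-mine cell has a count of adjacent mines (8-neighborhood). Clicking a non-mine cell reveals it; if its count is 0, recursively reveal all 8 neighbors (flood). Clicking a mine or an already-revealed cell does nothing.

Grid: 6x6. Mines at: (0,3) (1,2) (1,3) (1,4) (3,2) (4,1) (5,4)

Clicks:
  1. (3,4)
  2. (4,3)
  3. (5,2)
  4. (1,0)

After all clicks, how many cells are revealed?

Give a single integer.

Answer: 18

Derivation:
Click 1 (3,4) count=0: revealed 9 new [(2,3) (2,4) (2,5) (3,3) (3,4) (3,5) (4,3) (4,4) (4,5)] -> total=9
Click 2 (4,3) count=2: revealed 0 new [(none)] -> total=9
Click 3 (5,2) count=1: revealed 1 new [(5,2)] -> total=10
Click 4 (1,0) count=0: revealed 8 new [(0,0) (0,1) (1,0) (1,1) (2,0) (2,1) (3,0) (3,1)] -> total=18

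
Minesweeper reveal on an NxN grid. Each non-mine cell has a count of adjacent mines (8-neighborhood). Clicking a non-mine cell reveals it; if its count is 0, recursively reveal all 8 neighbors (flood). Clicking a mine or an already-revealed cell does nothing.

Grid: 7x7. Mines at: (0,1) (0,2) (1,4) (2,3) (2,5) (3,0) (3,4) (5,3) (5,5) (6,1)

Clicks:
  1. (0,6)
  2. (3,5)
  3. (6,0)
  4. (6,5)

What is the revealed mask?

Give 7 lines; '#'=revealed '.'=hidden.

Answer: .....##
.....##
.......
.....#.
.......
.......
#....#.

Derivation:
Click 1 (0,6) count=0: revealed 4 new [(0,5) (0,6) (1,5) (1,6)] -> total=4
Click 2 (3,5) count=2: revealed 1 new [(3,5)] -> total=5
Click 3 (6,0) count=1: revealed 1 new [(6,0)] -> total=6
Click 4 (6,5) count=1: revealed 1 new [(6,5)] -> total=7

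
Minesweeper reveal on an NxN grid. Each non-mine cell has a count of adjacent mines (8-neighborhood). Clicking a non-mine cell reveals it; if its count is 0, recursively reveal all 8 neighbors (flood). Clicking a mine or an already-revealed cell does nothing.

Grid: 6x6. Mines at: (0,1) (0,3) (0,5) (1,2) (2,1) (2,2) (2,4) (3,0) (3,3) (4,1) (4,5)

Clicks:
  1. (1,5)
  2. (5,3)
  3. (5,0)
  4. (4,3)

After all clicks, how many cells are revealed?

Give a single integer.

Answer: 8

Derivation:
Click 1 (1,5) count=2: revealed 1 new [(1,5)] -> total=1
Click 2 (5,3) count=0: revealed 6 new [(4,2) (4,3) (4,4) (5,2) (5,3) (5,4)] -> total=7
Click 3 (5,0) count=1: revealed 1 new [(5,0)] -> total=8
Click 4 (4,3) count=1: revealed 0 new [(none)] -> total=8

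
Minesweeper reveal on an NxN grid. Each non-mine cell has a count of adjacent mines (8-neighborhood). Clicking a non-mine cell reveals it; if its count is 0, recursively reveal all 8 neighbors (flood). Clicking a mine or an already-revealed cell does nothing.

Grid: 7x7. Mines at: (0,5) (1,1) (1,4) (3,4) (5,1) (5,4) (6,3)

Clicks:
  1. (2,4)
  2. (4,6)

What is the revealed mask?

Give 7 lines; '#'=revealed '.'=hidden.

Answer: .......
.....##
....###
.....##
.....##
.....##
.....##

Derivation:
Click 1 (2,4) count=2: revealed 1 new [(2,4)] -> total=1
Click 2 (4,6) count=0: revealed 12 new [(1,5) (1,6) (2,5) (2,6) (3,5) (3,6) (4,5) (4,6) (5,5) (5,6) (6,5) (6,6)] -> total=13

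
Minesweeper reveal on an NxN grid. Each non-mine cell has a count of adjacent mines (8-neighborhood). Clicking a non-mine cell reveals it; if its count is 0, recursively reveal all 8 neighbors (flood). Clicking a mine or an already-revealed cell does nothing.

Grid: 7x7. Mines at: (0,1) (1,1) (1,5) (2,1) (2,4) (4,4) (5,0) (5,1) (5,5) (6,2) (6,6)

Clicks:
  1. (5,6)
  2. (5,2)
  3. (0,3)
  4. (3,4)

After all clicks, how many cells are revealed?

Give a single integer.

Click 1 (5,6) count=2: revealed 1 new [(5,6)] -> total=1
Click 2 (5,2) count=2: revealed 1 new [(5,2)] -> total=2
Click 3 (0,3) count=0: revealed 6 new [(0,2) (0,3) (0,4) (1,2) (1,3) (1,4)] -> total=8
Click 4 (3,4) count=2: revealed 1 new [(3,4)] -> total=9

Answer: 9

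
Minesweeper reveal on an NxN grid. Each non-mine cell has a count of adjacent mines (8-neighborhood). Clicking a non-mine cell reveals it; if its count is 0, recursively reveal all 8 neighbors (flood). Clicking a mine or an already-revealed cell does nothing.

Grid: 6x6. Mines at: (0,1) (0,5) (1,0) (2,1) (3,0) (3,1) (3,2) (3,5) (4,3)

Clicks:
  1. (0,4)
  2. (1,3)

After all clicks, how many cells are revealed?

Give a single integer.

Click 1 (0,4) count=1: revealed 1 new [(0,4)] -> total=1
Click 2 (1,3) count=0: revealed 8 new [(0,2) (0,3) (1,2) (1,3) (1,4) (2,2) (2,3) (2,4)] -> total=9

Answer: 9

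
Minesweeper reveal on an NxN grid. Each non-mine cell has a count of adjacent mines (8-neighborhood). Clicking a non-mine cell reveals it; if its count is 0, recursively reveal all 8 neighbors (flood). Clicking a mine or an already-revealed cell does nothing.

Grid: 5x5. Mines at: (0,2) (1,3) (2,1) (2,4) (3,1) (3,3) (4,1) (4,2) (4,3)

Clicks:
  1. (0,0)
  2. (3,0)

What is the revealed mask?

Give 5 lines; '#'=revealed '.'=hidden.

Click 1 (0,0) count=0: revealed 4 new [(0,0) (0,1) (1,0) (1,1)] -> total=4
Click 2 (3,0) count=3: revealed 1 new [(3,0)] -> total=5

Answer: ##...
##...
.....
#....
.....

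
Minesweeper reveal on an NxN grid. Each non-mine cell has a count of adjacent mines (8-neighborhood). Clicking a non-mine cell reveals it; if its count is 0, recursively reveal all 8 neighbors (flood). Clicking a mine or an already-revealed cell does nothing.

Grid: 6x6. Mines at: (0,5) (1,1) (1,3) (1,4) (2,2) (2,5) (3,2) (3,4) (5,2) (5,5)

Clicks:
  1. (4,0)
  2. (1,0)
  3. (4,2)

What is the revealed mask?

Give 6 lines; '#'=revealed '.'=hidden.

Answer: ......
#.....
##....
##....
###...
##....

Derivation:
Click 1 (4,0) count=0: revealed 8 new [(2,0) (2,1) (3,0) (3,1) (4,0) (4,1) (5,0) (5,1)] -> total=8
Click 2 (1,0) count=1: revealed 1 new [(1,0)] -> total=9
Click 3 (4,2) count=2: revealed 1 new [(4,2)] -> total=10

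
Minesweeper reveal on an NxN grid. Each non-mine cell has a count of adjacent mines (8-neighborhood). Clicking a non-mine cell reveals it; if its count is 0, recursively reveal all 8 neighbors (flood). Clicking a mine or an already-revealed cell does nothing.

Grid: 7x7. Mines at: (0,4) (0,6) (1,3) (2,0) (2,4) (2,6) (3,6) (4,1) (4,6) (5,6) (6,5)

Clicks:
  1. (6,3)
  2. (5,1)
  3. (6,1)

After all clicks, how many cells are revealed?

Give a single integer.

Click 1 (6,3) count=0: revealed 19 new [(3,2) (3,3) (3,4) (3,5) (4,2) (4,3) (4,4) (4,5) (5,0) (5,1) (5,2) (5,3) (5,4) (5,5) (6,0) (6,1) (6,2) (6,3) (6,4)] -> total=19
Click 2 (5,1) count=1: revealed 0 new [(none)] -> total=19
Click 3 (6,1) count=0: revealed 0 new [(none)] -> total=19

Answer: 19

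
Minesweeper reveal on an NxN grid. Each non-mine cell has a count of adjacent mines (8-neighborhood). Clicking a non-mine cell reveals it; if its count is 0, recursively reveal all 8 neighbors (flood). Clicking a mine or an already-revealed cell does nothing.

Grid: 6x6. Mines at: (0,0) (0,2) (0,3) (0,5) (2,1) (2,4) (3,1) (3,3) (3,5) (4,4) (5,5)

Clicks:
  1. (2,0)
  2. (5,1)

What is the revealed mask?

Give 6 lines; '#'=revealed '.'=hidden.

Answer: ......
......
#.....
......
####..
####..

Derivation:
Click 1 (2,0) count=2: revealed 1 new [(2,0)] -> total=1
Click 2 (5,1) count=0: revealed 8 new [(4,0) (4,1) (4,2) (4,3) (5,0) (5,1) (5,2) (5,3)] -> total=9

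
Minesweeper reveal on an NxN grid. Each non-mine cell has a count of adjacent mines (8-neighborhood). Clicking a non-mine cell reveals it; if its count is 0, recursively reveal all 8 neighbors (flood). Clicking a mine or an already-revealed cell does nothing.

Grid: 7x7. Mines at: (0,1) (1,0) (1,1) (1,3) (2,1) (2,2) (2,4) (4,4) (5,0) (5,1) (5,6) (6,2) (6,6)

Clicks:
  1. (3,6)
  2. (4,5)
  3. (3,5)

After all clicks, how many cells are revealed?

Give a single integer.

Answer: 12

Derivation:
Click 1 (3,6) count=0: revealed 12 new [(0,4) (0,5) (0,6) (1,4) (1,5) (1,6) (2,5) (2,6) (3,5) (3,6) (4,5) (4,6)] -> total=12
Click 2 (4,5) count=2: revealed 0 new [(none)] -> total=12
Click 3 (3,5) count=2: revealed 0 new [(none)] -> total=12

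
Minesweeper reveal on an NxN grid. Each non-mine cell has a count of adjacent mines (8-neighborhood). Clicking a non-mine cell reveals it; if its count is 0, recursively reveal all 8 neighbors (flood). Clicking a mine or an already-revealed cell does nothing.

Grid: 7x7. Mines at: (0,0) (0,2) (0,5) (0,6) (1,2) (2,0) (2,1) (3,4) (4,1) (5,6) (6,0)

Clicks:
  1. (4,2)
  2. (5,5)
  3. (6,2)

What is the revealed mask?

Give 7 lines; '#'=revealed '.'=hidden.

Click 1 (4,2) count=1: revealed 1 new [(4,2)] -> total=1
Click 2 (5,5) count=1: revealed 1 new [(5,5)] -> total=2
Click 3 (6,2) count=0: revealed 12 new [(4,3) (4,4) (4,5) (5,1) (5,2) (5,3) (5,4) (6,1) (6,2) (6,3) (6,4) (6,5)] -> total=14

Answer: .......
.......
.......
.......
..####.
.#####.
.#####.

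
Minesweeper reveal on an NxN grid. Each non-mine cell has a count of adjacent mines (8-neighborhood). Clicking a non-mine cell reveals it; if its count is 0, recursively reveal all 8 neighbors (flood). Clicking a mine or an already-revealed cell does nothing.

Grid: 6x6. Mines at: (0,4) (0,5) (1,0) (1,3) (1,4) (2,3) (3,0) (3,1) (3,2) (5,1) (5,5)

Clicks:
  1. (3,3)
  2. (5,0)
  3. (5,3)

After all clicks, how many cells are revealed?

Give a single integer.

Answer: 8

Derivation:
Click 1 (3,3) count=2: revealed 1 new [(3,3)] -> total=1
Click 2 (5,0) count=1: revealed 1 new [(5,0)] -> total=2
Click 3 (5,3) count=0: revealed 6 new [(4,2) (4,3) (4,4) (5,2) (5,3) (5,4)] -> total=8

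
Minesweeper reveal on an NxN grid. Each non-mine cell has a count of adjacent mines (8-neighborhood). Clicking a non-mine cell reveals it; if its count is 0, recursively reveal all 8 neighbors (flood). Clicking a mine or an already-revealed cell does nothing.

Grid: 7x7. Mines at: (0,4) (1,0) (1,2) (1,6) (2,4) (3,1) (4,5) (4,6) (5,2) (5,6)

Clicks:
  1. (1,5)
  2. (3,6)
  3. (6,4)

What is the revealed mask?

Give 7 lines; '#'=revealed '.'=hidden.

Click 1 (1,5) count=3: revealed 1 new [(1,5)] -> total=1
Click 2 (3,6) count=2: revealed 1 new [(3,6)] -> total=2
Click 3 (6,4) count=0: revealed 6 new [(5,3) (5,4) (5,5) (6,3) (6,4) (6,5)] -> total=8

Answer: .......
.....#.
.......
......#
.......
...###.
...###.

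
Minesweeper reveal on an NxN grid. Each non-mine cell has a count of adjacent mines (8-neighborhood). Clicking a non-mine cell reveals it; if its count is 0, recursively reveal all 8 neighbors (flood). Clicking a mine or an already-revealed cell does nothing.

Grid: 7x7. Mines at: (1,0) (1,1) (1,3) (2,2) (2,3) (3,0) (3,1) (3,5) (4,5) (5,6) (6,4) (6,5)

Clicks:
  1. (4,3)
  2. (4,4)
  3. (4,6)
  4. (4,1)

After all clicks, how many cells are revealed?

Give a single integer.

Click 1 (4,3) count=0: revealed 17 new [(3,2) (3,3) (3,4) (4,0) (4,1) (4,2) (4,3) (4,4) (5,0) (5,1) (5,2) (5,3) (5,4) (6,0) (6,1) (6,2) (6,3)] -> total=17
Click 2 (4,4) count=2: revealed 0 new [(none)] -> total=17
Click 3 (4,6) count=3: revealed 1 new [(4,6)] -> total=18
Click 4 (4,1) count=2: revealed 0 new [(none)] -> total=18

Answer: 18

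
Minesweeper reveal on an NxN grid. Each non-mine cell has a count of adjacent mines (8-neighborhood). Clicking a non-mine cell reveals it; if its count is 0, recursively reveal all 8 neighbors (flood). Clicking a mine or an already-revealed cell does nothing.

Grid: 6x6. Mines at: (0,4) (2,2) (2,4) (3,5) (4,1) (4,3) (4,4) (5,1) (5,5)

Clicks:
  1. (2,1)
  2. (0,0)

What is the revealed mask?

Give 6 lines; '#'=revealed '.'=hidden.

Click 1 (2,1) count=1: revealed 1 new [(2,1)] -> total=1
Click 2 (0,0) count=0: revealed 11 new [(0,0) (0,1) (0,2) (0,3) (1,0) (1,1) (1,2) (1,3) (2,0) (3,0) (3,1)] -> total=12

Answer: ####..
####..
##....
##....
......
......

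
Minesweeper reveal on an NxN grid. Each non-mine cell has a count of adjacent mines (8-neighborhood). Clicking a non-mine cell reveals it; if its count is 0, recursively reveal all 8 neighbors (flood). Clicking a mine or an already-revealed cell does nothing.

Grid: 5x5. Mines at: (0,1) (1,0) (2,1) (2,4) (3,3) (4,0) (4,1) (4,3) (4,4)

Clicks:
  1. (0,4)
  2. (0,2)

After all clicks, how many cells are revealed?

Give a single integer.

Answer: 6

Derivation:
Click 1 (0,4) count=0: revealed 6 new [(0,2) (0,3) (0,4) (1,2) (1,3) (1,4)] -> total=6
Click 2 (0,2) count=1: revealed 0 new [(none)] -> total=6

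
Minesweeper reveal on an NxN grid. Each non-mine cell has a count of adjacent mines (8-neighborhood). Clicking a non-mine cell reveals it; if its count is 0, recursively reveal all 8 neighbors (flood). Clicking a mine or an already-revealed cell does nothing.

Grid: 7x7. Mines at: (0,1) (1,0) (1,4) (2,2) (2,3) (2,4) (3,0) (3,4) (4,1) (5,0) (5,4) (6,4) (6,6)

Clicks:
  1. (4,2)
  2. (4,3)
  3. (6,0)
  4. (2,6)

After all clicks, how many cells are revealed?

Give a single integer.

Answer: 15

Derivation:
Click 1 (4,2) count=1: revealed 1 new [(4,2)] -> total=1
Click 2 (4,3) count=2: revealed 1 new [(4,3)] -> total=2
Click 3 (6,0) count=1: revealed 1 new [(6,0)] -> total=3
Click 4 (2,6) count=0: revealed 12 new [(0,5) (0,6) (1,5) (1,6) (2,5) (2,6) (3,5) (3,6) (4,5) (4,6) (5,5) (5,6)] -> total=15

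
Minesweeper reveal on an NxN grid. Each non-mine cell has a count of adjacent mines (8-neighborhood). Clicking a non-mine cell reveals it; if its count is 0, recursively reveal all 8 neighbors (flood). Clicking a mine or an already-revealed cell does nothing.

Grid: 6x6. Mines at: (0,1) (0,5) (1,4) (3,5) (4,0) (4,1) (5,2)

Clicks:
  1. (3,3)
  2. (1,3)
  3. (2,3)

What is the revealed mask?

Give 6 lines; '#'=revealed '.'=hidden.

Answer: ......
####..
#####.
#####.
..###.
......

Derivation:
Click 1 (3,3) count=0: revealed 17 new [(1,0) (1,1) (1,2) (1,3) (2,0) (2,1) (2,2) (2,3) (2,4) (3,0) (3,1) (3,2) (3,3) (3,4) (4,2) (4,3) (4,4)] -> total=17
Click 2 (1,3) count=1: revealed 0 new [(none)] -> total=17
Click 3 (2,3) count=1: revealed 0 new [(none)] -> total=17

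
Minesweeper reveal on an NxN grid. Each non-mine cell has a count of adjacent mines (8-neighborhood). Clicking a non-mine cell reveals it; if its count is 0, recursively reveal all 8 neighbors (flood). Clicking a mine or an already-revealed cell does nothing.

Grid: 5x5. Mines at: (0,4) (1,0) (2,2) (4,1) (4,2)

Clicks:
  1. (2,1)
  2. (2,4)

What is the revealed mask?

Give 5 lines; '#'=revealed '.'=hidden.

Answer: .....
...##
.#.##
...##
...##

Derivation:
Click 1 (2,1) count=2: revealed 1 new [(2,1)] -> total=1
Click 2 (2,4) count=0: revealed 8 new [(1,3) (1,4) (2,3) (2,4) (3,3) (3,4) (4,3) (4,4)] -> total=9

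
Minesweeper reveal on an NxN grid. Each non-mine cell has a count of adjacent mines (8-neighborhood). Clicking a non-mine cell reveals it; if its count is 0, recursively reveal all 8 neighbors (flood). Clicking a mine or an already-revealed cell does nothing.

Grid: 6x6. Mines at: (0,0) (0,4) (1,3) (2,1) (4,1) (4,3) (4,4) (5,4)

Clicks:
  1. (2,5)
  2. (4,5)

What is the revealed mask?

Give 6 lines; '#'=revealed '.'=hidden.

Answer: ......
....##
....##
....##
.....#
......

Derivation:
Click 1 (2,5) count=0: revealed 6 new [(1,4) (1,5) (2,4) (2,5) (3,4) (3,5)] -> total=6
Click 2 (4,5) count=2: revealed 1 new [(4,5)] -> total=7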